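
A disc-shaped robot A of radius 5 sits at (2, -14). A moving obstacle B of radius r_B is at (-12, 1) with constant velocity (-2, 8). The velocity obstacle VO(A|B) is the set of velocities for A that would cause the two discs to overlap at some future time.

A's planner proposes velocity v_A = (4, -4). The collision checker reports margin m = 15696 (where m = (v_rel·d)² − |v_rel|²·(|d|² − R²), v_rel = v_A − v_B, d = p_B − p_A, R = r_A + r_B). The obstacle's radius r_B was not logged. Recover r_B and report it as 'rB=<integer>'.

m = 15696
d = (-14, 15);  v_rel = (6, -12),  |v_rel|² = 180
v_rel×d = (6)·(15) − (-12)·(-14) = -78
since m = R²·180 − (-78)²:  R² = (6084 + 15696) / 180 = 121
R = √121 = 11  ⇒  r_B = 11 − 5 = 6

rB=6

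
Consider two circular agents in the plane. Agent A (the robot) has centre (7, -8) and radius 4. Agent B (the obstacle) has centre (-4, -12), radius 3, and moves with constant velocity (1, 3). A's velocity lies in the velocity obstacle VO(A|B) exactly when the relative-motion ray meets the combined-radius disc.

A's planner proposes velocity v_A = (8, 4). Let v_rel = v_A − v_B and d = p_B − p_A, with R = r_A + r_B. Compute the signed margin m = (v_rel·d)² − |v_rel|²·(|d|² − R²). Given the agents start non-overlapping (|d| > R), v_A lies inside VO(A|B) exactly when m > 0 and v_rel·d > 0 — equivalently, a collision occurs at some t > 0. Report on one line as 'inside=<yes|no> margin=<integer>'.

d = (-11, -4),  |d|² = 137;  R = 4+3 = 7,  c = 137−7² = 88
v_rel = (7, 1),  |v_rel|² = 50;  v_rel·d = (7)·(-11) + (1)·(-4) = -81
50·t² + 162·t + 88 = 0  ⇒  m = (-81)² − 50·88 = 2161
m = 2161 > 0,  v_rel·d = -81 < 0  ⇒  outside

inside=no margin=2161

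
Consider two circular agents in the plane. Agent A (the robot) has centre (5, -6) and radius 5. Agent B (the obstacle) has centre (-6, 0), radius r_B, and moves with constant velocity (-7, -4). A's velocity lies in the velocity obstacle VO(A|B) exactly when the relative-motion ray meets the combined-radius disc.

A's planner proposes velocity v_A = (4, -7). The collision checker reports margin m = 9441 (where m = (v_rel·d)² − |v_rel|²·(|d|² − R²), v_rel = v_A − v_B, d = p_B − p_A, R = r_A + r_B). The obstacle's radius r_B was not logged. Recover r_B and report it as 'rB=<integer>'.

m = 9441
d = (-11, 6);  v_rel = (11, -3),  |v_rel|² = 130
v_rel×d = (11)·(6) − (-3)·(-11) = 33
since m = R²·130 − 33²:  R² = (1089 + 9441) / 130 = 81
R = √81 = 9  ⇒  r_B = 9 − 5 = 4

rB=4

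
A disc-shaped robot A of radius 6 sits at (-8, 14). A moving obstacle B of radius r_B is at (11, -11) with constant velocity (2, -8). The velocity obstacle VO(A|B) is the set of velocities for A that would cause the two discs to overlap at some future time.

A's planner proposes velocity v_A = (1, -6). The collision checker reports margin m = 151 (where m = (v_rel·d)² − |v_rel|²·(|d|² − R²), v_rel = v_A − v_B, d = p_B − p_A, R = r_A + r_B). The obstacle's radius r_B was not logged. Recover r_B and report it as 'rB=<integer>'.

m = 151
d = (19, -25);  v_rel = (-1, 2),  |v_rel|² = 5
v_rel×d = (-1)·(-25) − (2)·(19) = -13
since m = R²·5 − (-13)²:  R² = (169 + 151) / 5 = 64
R = √64 = 8  ⇒  r_B = 8 − 6 = 2

rB=2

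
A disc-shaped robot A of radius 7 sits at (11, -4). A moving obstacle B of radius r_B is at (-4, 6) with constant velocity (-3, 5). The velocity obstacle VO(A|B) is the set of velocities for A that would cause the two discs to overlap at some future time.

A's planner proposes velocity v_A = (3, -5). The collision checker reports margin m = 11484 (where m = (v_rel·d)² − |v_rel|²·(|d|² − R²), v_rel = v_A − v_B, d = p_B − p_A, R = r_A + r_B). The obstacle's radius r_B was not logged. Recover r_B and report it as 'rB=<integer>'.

m = 11484
d = (-15, 10);  v_rel = (6, -10),  |v_rel|² = 136
v_rel×d = (6)·(10) − (-10)·(-15) = -90
since m = R²·136 − (-90)²:  R² = (8100 + 11484) / 136 = 144
R = √144 = 12  ⇒  r_B = 12 − 7 = 5

rB=5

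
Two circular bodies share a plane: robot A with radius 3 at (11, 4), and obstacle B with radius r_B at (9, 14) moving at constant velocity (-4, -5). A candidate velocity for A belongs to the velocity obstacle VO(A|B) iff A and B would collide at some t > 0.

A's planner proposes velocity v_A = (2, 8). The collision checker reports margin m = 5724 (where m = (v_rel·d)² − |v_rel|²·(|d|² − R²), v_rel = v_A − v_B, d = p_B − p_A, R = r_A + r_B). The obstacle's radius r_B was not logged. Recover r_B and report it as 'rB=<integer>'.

m = 5724
d = (-2, 10);  v_rel = (6, 13),  |v_rel|² = 205
v_rel×d = (6)·(10) − (13)·(-2) = 86
since m = R²·205 − 86²:  R² = (7396 + 5724) / 205 = 64
R = √64 = 8  ⇒  r_B = 8 − 3 = 5

rB=5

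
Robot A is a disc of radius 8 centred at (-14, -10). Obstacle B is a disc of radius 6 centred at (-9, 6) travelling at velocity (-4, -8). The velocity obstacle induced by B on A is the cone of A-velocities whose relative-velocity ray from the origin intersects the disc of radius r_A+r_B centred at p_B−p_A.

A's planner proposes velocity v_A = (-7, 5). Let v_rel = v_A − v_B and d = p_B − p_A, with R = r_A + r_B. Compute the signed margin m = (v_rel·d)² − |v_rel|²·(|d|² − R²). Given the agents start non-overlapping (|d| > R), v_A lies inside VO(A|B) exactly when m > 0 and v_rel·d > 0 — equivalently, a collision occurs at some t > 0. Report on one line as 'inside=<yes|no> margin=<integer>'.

d = (5, 16),  |d|² = 281;  R = 8+6 = 14,  c = 281−14² = 85
v_rel = (-3, 13),  |v_rel|² = 178;  v_rel·d = (-3)·(5) + (13)·(16) = 193
178·t² − 386·t + 85 = 0  ⇒  m = 193² − 178·85 = 22119
m = 22119 > 0,  v_rel·d = 193 > 0  ⇒  inside

inside=yes margin=22119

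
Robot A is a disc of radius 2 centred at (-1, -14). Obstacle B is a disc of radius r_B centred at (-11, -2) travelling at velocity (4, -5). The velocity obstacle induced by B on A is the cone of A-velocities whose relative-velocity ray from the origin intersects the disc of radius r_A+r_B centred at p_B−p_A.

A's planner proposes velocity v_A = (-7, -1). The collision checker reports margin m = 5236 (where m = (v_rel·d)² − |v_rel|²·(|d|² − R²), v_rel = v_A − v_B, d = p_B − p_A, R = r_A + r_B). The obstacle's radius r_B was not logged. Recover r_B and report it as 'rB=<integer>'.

m = 5236
d = (-10, 12);  v_rel = (-11, 4),  |v_rel|² = 137
v_rel×d = (-11)·(12) − (4)·(-10) = -92
since m = R²·137 − (-92)²:  R² = (8464 + 5236) / 137 = 100
R = √100 = 10  ⇒  r_B = 10 − 2 = 8

rB=8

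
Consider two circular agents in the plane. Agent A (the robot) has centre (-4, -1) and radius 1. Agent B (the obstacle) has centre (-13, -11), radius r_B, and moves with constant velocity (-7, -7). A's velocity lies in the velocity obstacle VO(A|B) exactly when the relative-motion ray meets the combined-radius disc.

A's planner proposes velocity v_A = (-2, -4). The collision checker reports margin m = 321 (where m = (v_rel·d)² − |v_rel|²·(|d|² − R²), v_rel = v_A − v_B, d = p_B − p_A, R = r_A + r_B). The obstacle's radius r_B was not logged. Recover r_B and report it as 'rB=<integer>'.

m = 321
d = (-9, -10);  v_rel = (5, 3),  |v_rel|² = 34
v_rel×d = (5)·(-10) − (3)·(-9) = -23
since m = R²·34 − (-23)²:  R² = (529 + 321) / 34 = 25
R = √25 = 5  ⇒  r_B = 5 − 1 = 4

rB=4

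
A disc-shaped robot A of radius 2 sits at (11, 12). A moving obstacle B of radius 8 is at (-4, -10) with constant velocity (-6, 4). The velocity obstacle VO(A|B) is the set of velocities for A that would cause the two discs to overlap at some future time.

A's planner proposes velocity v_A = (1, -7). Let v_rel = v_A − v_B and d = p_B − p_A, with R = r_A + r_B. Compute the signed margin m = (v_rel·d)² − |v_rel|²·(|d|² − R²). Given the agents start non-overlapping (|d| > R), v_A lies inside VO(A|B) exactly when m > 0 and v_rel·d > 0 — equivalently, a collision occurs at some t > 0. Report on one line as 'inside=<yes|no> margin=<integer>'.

d = (-15, -22),  |d|² = 709;  R = 2+8 = 10,  c = 709−10² = 609
v_rel = (7, -11),  |v_rel|² = 170;  v_rel·d = (7)·(-15) + (-11)·(-22) = 137
170·t² − 274·t + 609 = 0  ⇒  m = 137² − 170·609 = -84761
m = -84761 < 0,  v_rel·d = 137 > 0  ⇒  outside

inside=no margin=-84761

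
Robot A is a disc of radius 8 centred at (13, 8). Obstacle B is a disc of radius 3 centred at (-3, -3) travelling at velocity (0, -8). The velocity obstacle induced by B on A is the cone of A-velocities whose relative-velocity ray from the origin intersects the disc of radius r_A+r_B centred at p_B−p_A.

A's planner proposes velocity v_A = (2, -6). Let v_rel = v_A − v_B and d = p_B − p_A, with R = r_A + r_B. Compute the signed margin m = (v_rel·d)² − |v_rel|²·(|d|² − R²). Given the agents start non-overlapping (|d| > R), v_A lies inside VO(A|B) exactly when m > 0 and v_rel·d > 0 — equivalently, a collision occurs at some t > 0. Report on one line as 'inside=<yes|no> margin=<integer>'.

d = (-16, -11),  |d|² = 377;  R = 8+3 = 11,  c = 377−11² = 256
v_rel = (2, 2),  |v_rel|² = 8;  v_rel·d = (2)·(-16) + (2)·(-11) = -54
8·t² + 108·t + 256 = 0  ⇒  m = (-54)² − 8·256 = 868
m = 868 > 0,  v_rel·d = -54 < 0  ⇒  outside

inside=no margin=868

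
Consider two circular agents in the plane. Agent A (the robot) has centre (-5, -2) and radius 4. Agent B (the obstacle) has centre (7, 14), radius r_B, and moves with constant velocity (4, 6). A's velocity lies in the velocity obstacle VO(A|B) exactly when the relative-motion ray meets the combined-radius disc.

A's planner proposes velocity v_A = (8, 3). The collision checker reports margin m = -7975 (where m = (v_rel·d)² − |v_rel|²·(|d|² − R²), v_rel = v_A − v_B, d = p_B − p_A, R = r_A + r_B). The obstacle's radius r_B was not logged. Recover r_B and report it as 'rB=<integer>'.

m = -7975
d = (12, 16);  v_rel = (4, -3),  |v_rel|² = 25
v_rel×d = (4)·(16) − (-3)·(12) = 100
since m = R²·25 − 100²:  R² = (10000 + -7975) / 25 = 81
R = √81 = 9  ⇒  r_B = 9 − 4 = 5

rB=5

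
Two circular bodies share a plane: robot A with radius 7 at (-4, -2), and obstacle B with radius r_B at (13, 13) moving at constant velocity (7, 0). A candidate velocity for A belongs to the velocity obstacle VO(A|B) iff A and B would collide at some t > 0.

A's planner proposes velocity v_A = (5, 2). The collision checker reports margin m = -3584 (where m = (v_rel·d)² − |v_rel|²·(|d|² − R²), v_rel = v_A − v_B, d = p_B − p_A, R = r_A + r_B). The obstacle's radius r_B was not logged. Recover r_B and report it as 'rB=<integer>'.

m = -3584
d = (17, 15);  v_rel = (-2, 2),  |v_rel|² = 8
v_rel×d = (-2)·(15) − (2)·(17) = -64
since m = R²·8 − (-64)²:  R² = (4096 + -3584) / 8 = 64
R = √64 = 8  ⇒  r_B = 8 − 7 = 1

rB=1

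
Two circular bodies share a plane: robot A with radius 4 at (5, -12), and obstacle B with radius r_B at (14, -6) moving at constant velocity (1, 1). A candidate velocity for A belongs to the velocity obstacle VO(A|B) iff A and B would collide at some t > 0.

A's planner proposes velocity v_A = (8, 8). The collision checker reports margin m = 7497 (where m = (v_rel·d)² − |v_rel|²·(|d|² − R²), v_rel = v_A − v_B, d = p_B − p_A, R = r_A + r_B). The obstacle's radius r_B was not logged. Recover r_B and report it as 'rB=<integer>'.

m = 7497
d = (9, 6);  v_rel = (7, 7),  |v_rel|² = 98
v_rel×d = (7)·(6) − (7)·(9) = -21
since m = R²·98 − (-21)²:  R² = (441 + 7497) / 98 = 81
R = √81 = 9  ⇒  r_B = 9 − 4 = 5

rB=5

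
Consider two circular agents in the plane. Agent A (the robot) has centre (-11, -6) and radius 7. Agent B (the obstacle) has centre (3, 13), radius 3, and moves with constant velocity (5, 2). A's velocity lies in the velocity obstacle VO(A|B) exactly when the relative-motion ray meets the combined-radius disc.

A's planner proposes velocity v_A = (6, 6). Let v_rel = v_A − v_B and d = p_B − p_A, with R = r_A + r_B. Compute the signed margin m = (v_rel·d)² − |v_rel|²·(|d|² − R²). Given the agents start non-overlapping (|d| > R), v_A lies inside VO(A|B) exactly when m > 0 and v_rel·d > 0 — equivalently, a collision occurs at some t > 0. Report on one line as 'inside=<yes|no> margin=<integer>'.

d = (14, 19),  |d|² = 557;  R = 7+3 = 10,  c = 557−10² = 457
v_rel = (1, 4),  |v_rel|² = 17;  v_rel·d = (1)·(14) + (4)·(19) = 90
17·t² − 180·t + 457 = 0  ⇒  m = 90² − 17·457 = 331
m = 331 > 0,  v_rel·d = 90 > 0  ⇒  inside

inside=yes margin=331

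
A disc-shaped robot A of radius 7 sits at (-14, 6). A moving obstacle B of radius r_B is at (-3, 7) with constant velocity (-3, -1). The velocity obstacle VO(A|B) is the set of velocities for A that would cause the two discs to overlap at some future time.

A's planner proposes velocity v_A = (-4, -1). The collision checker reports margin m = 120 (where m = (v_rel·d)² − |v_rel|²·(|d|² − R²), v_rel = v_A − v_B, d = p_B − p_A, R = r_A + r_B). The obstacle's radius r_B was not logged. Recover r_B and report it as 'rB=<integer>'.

m = 120
d = (11, 1);  v_rel = (-1, 0),  |v_rel|² = 1
v_rel×d = (-1)·(1) − (0)·(11) = -1
since m = R²·1 − (-1)²:  R² = (1 + 120) / 1 = 121
R = √121 = 11  ⇒  r_B = 11 − 7 = 4

rB=4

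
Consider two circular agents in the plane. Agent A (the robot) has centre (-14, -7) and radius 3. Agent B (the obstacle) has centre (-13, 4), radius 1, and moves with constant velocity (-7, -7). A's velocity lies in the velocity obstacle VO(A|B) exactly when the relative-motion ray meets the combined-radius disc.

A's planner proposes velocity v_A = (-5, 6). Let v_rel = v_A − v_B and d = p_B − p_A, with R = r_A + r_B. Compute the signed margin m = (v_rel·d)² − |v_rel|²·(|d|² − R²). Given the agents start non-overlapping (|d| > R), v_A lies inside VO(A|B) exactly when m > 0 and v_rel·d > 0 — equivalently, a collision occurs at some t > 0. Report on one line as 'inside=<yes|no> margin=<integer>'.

d = (1, 11),  |d|² = 122;  R = 3+1 = 4,  c = 122−4² = 106
v_rel = (2, 13),  |v_rel|² = 173;  v_rel·d = (2)·(1) + (13)·(11) = 145
173·t² − 290·t + 106 = 0  ⇒  m = 145² − 173·106 = 2687
m = 2687 > 0,  v_rel·d = 145 > 0  ⇒  inside

inside=yes margin=2687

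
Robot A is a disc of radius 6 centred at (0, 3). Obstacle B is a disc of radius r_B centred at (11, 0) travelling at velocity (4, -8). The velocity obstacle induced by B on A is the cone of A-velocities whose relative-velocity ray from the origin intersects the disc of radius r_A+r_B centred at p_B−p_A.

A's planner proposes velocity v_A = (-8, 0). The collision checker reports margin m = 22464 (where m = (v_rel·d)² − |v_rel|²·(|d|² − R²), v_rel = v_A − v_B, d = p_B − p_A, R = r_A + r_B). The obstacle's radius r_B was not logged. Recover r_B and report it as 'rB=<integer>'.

m = 22464
d = (11, -3);  v_rel = (-12, 8),  |v_rel|² = 208
v_rel×d = (-12)·(-3) − (8)·(11) = -52
since m = R²·208 − (-52)²:  R² = (2704 + 22464) / 208 = 121
R = √121 = 11  ⇒  r_B = 11 − 6 = 5

rB=5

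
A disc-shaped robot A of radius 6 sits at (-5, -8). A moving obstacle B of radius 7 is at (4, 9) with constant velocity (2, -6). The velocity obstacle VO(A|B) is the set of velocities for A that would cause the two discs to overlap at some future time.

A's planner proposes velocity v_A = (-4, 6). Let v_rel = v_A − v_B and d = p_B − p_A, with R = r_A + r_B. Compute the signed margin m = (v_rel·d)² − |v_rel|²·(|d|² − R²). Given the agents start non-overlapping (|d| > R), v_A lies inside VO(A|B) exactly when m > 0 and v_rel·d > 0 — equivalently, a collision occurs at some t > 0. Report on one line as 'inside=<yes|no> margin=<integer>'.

d = (9, 17),  |d|² = 370;  R = 6+7 = 13,  c = 370−13² = 201
v_rel = (-6, 12),  |v_rel|² = 180;  v_rel·d = (-6)·(9) + (12)·(17) = 150
180·t² − 300·t + 201 = 0  ⇒  m = 150² − 180·201 = -13680
m = -13680 < 0,  v_rel·d = 150 > 0  ⇒  outside

inside=no margin=-13680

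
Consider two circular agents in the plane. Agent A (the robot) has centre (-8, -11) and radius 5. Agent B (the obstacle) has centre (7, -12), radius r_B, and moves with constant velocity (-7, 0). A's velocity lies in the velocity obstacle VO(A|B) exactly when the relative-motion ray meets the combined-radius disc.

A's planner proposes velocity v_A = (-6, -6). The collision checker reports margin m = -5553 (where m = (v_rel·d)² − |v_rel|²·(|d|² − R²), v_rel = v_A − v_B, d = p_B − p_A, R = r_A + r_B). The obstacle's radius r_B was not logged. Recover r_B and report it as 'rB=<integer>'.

m = -5553
d = (15, -1);  v_rel = (1, -6),  |v_rel|² = 37
v_rel×d = (1)·(-1) − (-6)·(15) = 89
since m = R²·37 − 89²:  R² = (7921 + -5553) / 37 = 64
R = √64 = 8  ⇒  r_B = 8 − 5 = 3

rB=3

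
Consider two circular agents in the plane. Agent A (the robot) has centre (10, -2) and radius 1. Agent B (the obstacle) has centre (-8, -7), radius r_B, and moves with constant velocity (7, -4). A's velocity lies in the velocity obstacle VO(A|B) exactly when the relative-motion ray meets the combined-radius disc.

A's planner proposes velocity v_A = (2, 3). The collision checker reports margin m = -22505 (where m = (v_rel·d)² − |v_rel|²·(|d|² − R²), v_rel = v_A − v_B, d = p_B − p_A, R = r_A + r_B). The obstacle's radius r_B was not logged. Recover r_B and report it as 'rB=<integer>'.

m = -22505
d = (-18, -5);  v_rel = (-5, 7),  |v_rel|² = 74
v_rel×d = (-5)·(-5) − (7)·(-18) = 151
since m = R²·74 − 151²:  R² = (22801 + -22505) / 74 = 4
R = √4 = 2  ⇒  r_B = 2 − 1 = 1

rB=1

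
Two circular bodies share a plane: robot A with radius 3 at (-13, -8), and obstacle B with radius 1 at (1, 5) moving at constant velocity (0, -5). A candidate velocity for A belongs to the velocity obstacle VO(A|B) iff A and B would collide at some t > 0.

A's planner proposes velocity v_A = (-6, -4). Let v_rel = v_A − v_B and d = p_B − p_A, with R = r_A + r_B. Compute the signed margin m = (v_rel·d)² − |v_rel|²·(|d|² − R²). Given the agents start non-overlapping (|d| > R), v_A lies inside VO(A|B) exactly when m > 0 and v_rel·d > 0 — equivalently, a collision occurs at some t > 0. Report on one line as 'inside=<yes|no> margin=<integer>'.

d = (14, 13),  |d|² = 365;  R = 3+1 = 4,  c = 365−4² = 349
v_rel = (-6, 1),  |v_rel|² = 37;  v_rel·d = (-6)·(14) + (1)·(13) = -71
37·t² + 142·t + 349 = 0  ⇒  m = (-71)² − 37·349 = -7872
m = -7872 < 0,  v_rel·d = -71 < 0  ⇒  outside

inside=no margin=-7872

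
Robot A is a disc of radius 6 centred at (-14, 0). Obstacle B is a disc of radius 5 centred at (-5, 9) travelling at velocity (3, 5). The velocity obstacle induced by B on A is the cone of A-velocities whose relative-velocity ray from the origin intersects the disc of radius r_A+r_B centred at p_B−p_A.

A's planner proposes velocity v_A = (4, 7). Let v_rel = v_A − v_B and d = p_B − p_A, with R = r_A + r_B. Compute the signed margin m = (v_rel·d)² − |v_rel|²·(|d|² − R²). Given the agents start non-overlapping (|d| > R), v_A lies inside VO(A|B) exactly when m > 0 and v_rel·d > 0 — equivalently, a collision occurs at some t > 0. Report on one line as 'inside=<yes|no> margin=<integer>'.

d = (9, 9),  |d|² = 162;  R = 6+5 = 11,  c = 162−11² = 41
v_rel = (1, 2),  |v_rel|² = 5;  v_rel·d = (1)·(9) + (2)·(9) = 27
5·t² − 54·t + 41 = 0  ⇒  m = 27² − 5·41 = 524
m = 524 > 0,  v_rel·d = 27 > 0  ⇒  inside

inside=yes margin=524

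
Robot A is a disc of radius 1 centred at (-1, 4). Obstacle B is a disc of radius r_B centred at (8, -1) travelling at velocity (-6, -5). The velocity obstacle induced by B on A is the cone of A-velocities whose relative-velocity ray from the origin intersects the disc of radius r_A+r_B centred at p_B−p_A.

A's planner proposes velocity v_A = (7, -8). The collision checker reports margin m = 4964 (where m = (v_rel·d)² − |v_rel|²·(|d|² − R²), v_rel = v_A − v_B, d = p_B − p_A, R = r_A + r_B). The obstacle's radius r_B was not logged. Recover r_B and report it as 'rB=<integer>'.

m = 4964
d = (9, -5);  v_rel = (13, -3),  |v_rel|² = 178
v_rel×d = (13)·(-5) − (-3)·(9) = -38
since m = R²·178 − (-38)²:  R² = (1444 + 4964) / 178 = 36
R = √36 = 6  ⇒  r_B = 6 − 1 = 5

rB=5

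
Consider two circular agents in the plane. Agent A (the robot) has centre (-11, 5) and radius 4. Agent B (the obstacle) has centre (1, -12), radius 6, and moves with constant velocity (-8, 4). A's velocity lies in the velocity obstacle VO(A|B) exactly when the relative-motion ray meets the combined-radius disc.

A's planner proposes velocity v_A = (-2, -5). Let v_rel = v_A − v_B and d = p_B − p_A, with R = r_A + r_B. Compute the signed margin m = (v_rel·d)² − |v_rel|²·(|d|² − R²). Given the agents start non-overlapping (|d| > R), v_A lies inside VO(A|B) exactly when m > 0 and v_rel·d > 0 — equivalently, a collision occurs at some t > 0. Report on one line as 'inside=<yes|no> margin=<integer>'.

d = (12, -17),  |d|² = 433;  R = 4+6 = 10,  c = 433−10² = 333
v_rel = (6, -9),  |v_rel|² = 117;  v_rel·d = (6)·(12) + (-9)·(-17) = 225
117·t² − 450·t + 333 = 0  ⇒  m = 225² − 117·333 = 11664
m = 11664 > 0,  v_rel·d = 225 > 0  ⇒  inside

inside=yes margin=11664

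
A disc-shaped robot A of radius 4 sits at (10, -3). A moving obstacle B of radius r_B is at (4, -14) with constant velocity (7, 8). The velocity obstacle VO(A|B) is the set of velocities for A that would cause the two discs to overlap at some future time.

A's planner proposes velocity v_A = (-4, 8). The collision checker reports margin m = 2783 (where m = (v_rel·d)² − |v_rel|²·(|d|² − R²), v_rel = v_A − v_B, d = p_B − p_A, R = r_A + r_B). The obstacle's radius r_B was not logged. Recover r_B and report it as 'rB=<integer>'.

m = 2783
d = (-6, -11);  v_rel = (-11, 0),  |v_rel|² = 121
v_rel×d = (-11)·(-11) − (0)·(-6) = 121
since m = R²·121 − 121²:  R² = (14641 + 2783) / 121 = 144
R = √144 = 12  ⇒  r_B = 12 − 4 = 8

rB=8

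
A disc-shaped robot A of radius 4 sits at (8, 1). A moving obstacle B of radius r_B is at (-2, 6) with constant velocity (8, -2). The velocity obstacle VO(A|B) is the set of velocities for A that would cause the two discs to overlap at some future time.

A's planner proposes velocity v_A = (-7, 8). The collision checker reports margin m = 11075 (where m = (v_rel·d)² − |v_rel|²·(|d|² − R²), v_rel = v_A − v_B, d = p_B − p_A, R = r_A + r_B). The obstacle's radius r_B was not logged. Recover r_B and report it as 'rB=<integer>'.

m = 11075
d = (-10, 5);  v_rel = (-15, 10),  |v_rel|² = 325
v_rel×d = (-15)·(5) − (10)·(-10) = 25
since m = R²·325 − 25²:  R² = (625 + 11075) / 325 = 36
R = √36 = 6  ⇒  r_B = 6 − 4 = 2

rB=2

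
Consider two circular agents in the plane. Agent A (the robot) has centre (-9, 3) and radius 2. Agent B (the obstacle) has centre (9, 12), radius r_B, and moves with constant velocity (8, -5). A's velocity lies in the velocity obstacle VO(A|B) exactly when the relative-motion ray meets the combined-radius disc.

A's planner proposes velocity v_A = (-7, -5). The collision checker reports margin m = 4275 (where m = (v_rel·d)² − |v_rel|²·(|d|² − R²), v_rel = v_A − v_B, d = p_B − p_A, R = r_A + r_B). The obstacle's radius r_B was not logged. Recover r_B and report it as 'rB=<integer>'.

m = 4275
d = (18, 9);  v_rel = (-15, 0),  |v_rel|² = 225
v_rel×d = (-15)·(9) − (0)·(18) = -135
since m = R²·225 − (-135)²:  R² = (18225 + 4275) / 225 = 100
R = √100 = 10  ⇒  r_B = 10 − 2 = 8

rB=8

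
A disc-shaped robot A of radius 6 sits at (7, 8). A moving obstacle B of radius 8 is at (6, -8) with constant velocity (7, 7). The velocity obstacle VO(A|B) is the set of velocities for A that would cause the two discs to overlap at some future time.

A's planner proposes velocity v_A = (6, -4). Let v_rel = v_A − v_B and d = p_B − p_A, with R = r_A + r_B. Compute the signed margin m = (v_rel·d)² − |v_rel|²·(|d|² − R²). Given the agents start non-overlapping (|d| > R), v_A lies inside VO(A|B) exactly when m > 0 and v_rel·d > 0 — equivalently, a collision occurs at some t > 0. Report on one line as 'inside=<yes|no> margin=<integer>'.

d = (-1, -16),  |d|² = 257;  R = 6+8 = 14,  c = 257−14² = 61
v_rel = (-1, -11),  |v_rel|² = 122;  v_rel·d = (-1)·(-1) + (-11)·(-16) = 177
122·t² − 354·t + 61 = 0  ⇒  m = 177² − 122·61 = 23887
m = 23887 > 0,  v_rel·d = 177 > 0  ⇒  inside

inside=yes margin=23887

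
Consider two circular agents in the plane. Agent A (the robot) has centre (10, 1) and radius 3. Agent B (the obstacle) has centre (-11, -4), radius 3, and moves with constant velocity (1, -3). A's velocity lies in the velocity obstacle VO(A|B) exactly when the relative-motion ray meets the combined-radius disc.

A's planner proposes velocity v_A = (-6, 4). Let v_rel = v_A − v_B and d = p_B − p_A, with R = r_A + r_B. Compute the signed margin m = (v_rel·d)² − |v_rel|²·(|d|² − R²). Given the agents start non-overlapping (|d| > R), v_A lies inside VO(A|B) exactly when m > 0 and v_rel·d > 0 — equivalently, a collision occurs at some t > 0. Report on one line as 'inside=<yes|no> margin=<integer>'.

d = (-21, -5),  |d|² = 466;  R = 3+3 = 6,  c = 466−6² = 430
v_rel = (-7, 7),  |v_rel|² = 98;  v_rel·d = (-7)·(-21) + (7)·(-5) = 112
98·t² − 224·t + 430 = 0  ⇒  m = 112² − 98·430 = -29596
m = -29596 < 0,  v_rel·d = 112 > 0  ⇒  outside

inside=no margin=-29596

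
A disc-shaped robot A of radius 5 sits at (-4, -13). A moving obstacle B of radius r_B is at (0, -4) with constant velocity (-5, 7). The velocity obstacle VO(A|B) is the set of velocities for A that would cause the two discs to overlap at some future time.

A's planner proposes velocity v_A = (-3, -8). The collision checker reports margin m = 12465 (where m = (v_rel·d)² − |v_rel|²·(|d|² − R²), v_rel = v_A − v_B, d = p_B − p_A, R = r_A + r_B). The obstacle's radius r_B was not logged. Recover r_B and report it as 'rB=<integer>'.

m = 12465
d = (4, 9);  v_rel = (2, -15),  |v_rel|² = 229
v_rel×d = (2)·(9) − (-15)·(4) = 78
since m = R²·229 − 78²:  R² = (6084 + 12465) / 229 = 81
R = √81 = 9  ⇒  r_B = 9 − 5 = 4

rB=4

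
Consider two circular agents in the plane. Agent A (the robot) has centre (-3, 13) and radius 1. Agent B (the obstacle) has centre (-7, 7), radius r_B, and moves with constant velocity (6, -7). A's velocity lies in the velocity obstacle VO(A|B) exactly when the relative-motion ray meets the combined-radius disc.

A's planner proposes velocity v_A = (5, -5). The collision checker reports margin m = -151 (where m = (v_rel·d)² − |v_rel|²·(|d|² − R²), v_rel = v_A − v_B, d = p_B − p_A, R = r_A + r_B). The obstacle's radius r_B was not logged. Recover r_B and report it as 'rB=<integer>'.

m = -151
d = (-4, -6);  v_rel = (-1, 2),  |v_rel|² = 5
v_rel×d = (-1)·(-6) − (2)·(-4) = 14
since m = R²·5 − 14²:  R² = (196 + -151) / 5 = 9
R = √9 = 3  ⇒  r_B = 3 − 1 = 2

rB=2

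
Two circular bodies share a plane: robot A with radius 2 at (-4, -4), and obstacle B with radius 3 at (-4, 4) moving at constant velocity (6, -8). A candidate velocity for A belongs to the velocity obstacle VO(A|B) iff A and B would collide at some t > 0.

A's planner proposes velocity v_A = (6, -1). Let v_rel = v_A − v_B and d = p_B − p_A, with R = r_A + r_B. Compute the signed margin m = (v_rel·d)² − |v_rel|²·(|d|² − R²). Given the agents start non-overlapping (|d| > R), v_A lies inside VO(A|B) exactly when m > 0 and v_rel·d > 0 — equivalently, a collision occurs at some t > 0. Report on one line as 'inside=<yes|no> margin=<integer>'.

d = (0, 8),  |d|² = 64;  R = 2+3 = 5,  c = 64−5² = 39
v_rel = (0, 7),  |v_rel|² = 49;  v_rel·d = (0)·(0) + (7)·(8) = 56
49·t² − 112·t + 39 = 0  ⇒  m = 56² − 49·39 = 1225
m = 1225 > 0,  v_rel·d = 56 > 0  ⇒  inside

inside=yes margin=1225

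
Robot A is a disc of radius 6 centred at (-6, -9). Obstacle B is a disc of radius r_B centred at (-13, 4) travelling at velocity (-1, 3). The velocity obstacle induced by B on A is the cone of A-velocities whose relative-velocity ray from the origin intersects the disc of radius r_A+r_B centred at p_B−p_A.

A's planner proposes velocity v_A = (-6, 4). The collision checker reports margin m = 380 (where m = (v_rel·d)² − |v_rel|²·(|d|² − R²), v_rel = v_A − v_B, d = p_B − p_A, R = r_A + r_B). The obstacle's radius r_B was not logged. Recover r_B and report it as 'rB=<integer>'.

m = 380
d = (-7, 13);  v_rel = (-5, 1),  |v_rel|² = 26
v_rel×d = (-5)·(13) − (1)·(-7) = -58
since m = R²·26 − (-58)²:  R² = (3364 + 380) / 26 = 144
R = √144 = 12  ⇒  r_B = 12 − 6 = 6

rB=6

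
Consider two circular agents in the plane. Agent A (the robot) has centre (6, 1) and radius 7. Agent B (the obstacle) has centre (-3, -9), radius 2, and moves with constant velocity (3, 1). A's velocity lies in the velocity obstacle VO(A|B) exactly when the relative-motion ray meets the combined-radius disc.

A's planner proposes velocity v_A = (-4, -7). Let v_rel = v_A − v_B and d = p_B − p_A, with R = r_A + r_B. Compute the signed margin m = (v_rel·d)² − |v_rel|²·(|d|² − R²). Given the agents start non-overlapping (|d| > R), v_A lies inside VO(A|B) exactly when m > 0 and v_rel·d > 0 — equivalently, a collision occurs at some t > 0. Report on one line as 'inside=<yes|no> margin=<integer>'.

d = (-9, -10),  |d|² = 181;  R = 7+2 = 9,  c = 181−9² = 100
v_rel = (-7, -8),  |v_rel|² = 113;  v_rel·d = (-7)·(-9) + (-8)·(-10) = 143
113·t² − 286·t + 100 = 0  ⇒  m = 143² − 113·100 = 9149
m = 9149 > 0,  v_rel·d = 143 > 0  ⇒  inside

inside=yes margin=9149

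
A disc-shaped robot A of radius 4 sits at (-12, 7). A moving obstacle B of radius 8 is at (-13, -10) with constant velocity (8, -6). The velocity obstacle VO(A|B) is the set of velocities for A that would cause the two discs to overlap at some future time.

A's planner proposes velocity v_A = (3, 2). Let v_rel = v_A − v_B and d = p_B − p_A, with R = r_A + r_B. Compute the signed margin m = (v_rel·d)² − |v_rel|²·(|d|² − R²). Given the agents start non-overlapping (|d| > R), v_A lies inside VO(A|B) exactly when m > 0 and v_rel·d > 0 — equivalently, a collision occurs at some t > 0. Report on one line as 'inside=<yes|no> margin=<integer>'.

d = (-1, -17),  |d|² = 290;  R = 4+8 = 12,  c = 290−12² = 146
v_rel = (-5, 8),  |v_rel|² = 89;  v_rel·d = (-5)·(-1) + (8)·(-17) = -131
89·t² + 262·t + 146 = 0  ⇒  m = (-131)² − 89·146 = 4167
m = 4167 > 0,  v_rel·d = -131 < 0  ⇒  outside

inside=no margin=4167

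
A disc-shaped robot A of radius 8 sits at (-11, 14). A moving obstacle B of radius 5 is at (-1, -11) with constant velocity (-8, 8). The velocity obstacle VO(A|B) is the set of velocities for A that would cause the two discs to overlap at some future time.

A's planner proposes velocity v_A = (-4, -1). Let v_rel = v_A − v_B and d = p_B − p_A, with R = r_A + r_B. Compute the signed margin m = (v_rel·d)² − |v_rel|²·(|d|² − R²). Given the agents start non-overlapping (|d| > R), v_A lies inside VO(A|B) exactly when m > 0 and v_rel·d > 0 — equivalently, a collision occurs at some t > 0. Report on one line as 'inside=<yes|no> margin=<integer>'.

d = (10, -25),  |d|² = 725;  R = 8+5 = 13,  c = 725−13² = 556
v_rel = (4, -9),  |v_rel|² = 97;  v_rel·d = (4)·(10) + (-9)·(-25) = 265
97·t² − 530·t + 556 = 0  ⇒  m = 265² − 97·556 = 16293
m = 16293 > 0,  v_rel·d = 265 > 0  ⇒  inside

inside=yes margin=16293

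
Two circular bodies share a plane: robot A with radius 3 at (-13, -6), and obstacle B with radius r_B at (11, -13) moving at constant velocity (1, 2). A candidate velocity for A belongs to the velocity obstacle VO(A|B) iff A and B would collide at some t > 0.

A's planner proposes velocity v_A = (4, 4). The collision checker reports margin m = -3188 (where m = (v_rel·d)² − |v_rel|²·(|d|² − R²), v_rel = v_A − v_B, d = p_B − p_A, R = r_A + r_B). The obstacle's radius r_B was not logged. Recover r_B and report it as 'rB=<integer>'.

m = -3188
d = (24, -7);  v_rel = (3, 2),  |v_rel|² = 13
v_rel×d = (3)·(-7) − (2)·(24) = -69
since m = R²·13 − (-69)²:  R² = (4761 + -3188) / 13 = 121
R = √121 = 11  ⇒  r_B = 11 − 3 = 8

rB=8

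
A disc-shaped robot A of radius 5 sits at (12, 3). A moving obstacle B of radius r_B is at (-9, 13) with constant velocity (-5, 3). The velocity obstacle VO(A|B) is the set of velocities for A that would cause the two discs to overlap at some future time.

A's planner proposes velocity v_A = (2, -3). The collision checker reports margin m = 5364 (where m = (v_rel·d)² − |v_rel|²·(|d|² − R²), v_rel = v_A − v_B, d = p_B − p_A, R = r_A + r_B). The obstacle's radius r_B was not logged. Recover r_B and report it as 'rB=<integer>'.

m = 5364
d = (-21, 10);  v_rel = (7, -6),  |v_rel|² = 85
v_rel×d = (7)·(10) − (-6)·(-21) = -56
since m = R²·85 − (-56)²:  R² = (3136 + 5364) / 85 = 100
R = √100 = 10  ⇒  r_B = 10 − 5 = 5

rB=5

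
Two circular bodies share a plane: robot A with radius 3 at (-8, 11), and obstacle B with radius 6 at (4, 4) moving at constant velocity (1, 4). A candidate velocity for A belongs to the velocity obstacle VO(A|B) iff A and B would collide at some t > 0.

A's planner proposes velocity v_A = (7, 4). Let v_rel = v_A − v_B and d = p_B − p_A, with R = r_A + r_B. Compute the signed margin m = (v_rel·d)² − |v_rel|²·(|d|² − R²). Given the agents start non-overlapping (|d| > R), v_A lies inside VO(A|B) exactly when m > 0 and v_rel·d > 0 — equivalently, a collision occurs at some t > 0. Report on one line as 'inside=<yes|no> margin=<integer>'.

d = (12, -7),  |d|² = 193;  R = 3+6 = 9,  c = 193−9² = 112
v_rel = (6, 0),  |v_rel|² = 36;  v_rel·d = (6)·(12) + (0)·(-7) = 72
36·t² − 144·t + 112 = 0  ⇒  m = 72² − 36·112 = 1152
m = 1152 > 0,  v_rel·d = 72 > 0  ⇒  inside

inside=yes margin=1152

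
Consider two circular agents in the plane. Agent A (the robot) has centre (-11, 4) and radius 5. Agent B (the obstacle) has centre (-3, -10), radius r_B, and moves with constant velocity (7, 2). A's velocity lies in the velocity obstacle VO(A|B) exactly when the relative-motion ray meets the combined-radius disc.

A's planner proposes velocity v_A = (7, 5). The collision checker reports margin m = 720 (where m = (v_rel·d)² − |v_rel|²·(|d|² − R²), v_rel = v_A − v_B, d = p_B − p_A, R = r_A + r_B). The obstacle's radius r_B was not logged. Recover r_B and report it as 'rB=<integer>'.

m = 720
d = (8, -14);  v_rel = (0, 3),  |v_rel|² = 9
v_rel×d = (0)·(-14) − (3)·(8) = -24
since m = R²·9 − (-24)²:  R² = (576 + 720) / 9 = 144
R = √144 = 12  ⇒  r_B = 12 − 5 = 7

rB=7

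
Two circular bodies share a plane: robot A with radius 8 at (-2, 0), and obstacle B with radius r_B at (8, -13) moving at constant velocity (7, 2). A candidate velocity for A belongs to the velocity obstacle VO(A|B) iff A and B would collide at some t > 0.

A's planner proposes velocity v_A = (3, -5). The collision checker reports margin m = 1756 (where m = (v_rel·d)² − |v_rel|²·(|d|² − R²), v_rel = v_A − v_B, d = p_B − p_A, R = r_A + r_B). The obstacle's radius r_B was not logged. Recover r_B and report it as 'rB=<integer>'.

m = 1756
d = (10, -13);  v_rel = (-4, -7),  |v_rel|² = 65
v_rel×d = (-4)·(-13) − (-7)·(10) = 122
since m = R²·65 − 122²:  R² = (14884 + 1756) / 65 = 256
R = √256 = 16  ⇒  r_B = 16 − 8 = 8

rB=8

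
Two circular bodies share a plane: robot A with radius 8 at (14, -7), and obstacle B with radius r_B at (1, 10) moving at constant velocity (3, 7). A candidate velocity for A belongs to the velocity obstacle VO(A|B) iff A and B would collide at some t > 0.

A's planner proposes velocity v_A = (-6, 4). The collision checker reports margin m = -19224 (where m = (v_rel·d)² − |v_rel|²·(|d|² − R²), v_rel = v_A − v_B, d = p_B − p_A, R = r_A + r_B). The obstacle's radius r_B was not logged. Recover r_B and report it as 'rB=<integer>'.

m = -19224
d = (-13, 17);  v_rel = (-9, -3),  |v_rel|² = 90
v_rel×d = (-9)·(17) − (-3)·(-13) = -192
since m = R²·90 − (-192)²:  R² = (36864 + -19224) / 90 = 196
R = √196 = 14  ⇒  r_B = 14 − 8 = 6

rB=6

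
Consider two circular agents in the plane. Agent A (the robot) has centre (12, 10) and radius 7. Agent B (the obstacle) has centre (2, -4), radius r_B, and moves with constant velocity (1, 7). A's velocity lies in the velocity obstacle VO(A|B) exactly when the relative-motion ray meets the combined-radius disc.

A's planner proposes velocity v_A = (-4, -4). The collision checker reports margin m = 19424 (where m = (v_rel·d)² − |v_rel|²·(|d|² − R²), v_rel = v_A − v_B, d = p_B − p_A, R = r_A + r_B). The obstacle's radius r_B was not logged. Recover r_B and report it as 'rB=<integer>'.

m = 19424
d = (-10, -14);  v_rel = (-5, -11),  |v_rel|² = 146
v_rel×d = (-5)·(-14) − (-11)·(-10) = -40
since m = R²·146 − (-40)²:  R² = (1600 + 19424) / 146 = 144
R = √144 = 12  ⇒  r_B = 12 − 7 = 5

rB=5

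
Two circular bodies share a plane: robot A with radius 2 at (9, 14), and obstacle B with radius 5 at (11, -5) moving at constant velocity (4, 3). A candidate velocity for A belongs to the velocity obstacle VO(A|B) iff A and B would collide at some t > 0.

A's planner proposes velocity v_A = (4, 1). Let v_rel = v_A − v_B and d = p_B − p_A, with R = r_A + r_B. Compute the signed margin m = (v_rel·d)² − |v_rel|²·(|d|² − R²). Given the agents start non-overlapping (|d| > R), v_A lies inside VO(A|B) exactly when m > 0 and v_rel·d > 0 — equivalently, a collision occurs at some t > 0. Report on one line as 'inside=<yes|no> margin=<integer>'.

d = (2, -19),  |d|² = 365;  R = 2+5 = 7,  c = 365−7² = 316
v_rel = (0, -2),  |v_rel|² = 4;  v_rel·d = (0)·(2) + (-2)·(-19) = 38
4·t² − 76·t + 316 = 0  ⇒  m = 38² − 4·316 = 180
m = 180 > 0,  v_rel·d = 38 > 0  ⇒  inside

inside=yes margin=180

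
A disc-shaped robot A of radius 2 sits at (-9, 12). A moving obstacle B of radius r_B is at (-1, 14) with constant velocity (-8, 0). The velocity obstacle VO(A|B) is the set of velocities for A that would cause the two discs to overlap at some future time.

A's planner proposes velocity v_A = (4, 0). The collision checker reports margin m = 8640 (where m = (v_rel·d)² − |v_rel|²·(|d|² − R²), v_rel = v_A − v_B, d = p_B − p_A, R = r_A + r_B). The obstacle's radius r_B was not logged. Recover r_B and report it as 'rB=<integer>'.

m = 8640
d = (8, 2);  v_rel = (12, 0),  |v_rel|² = 144
v_rel×d = (12)·(2) − (0)·(8) = 24
since m = R²·144 − 24²:  R² = (576 + 8640) / 144 = 64
R = √64 = 8  ⇒  r_B = 8 − 2 = 6

rB=6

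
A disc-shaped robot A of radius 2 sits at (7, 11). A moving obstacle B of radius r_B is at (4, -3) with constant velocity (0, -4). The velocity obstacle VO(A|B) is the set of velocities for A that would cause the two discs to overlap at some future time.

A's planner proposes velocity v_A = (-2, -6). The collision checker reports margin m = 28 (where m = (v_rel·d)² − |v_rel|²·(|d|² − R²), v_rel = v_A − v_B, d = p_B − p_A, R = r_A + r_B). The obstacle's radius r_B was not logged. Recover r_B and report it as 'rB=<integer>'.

m = 28
d = (-3, -14);  v_rel = (-2, -2),  |v_rel|² = 8
v_rel×d = (-2)·(-14) − (-2)·(-3) = 22
since m = R²·8 − 22²:  R² = (484 + 28) / 8 = 64
R = √64 = 8  ⇒  r_B = 8 − 2 = 6

rB=6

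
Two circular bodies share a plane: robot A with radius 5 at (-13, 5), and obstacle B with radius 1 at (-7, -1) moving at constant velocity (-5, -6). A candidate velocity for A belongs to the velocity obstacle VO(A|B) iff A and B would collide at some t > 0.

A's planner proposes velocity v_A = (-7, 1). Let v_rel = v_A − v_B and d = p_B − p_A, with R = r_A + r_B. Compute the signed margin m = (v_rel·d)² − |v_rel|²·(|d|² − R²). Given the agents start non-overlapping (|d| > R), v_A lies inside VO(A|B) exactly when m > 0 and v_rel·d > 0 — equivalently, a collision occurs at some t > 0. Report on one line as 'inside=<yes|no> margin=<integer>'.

d = (6, -6),  |d|² = 72;  R = 5+1 = 6,  c = 72−6² = 36
v_rel = (-2, 7),  |v_rel|² = 53;  v_rel·d = (-2)·(6) + (7)·(-6) = -54
53·t² + 108·t + 36 = 0  ⇒  m = (-54)² − 53·36 = 1008
m = 1008 > 0,  v_rel·d = -54 < 0  ⇒  outside

inside=no margin=1008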